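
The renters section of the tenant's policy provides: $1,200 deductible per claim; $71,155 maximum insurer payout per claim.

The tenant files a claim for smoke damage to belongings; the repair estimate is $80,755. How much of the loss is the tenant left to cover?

Subtract the deductible: $80,755 − $1,200 = $79,555.
Since $79,555 > $71,155, the payout is capped at $71,155.
Tenant's share is the uncovered remainder: $80,755 − $71,155 = $9,600.

$9,600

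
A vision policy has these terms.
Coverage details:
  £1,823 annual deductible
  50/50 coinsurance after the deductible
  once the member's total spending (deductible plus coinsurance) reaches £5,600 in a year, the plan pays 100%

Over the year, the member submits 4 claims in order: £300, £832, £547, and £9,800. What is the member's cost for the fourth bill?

Bill 1, £300: entire amount goes to the deductible. Member pays £300; OOP now £300.
Bill 2, £832: entire amount goes to the deductible. Member owes £832 (running OOP £1,132).
Bill 3, £547: all of it applies to the deductible. Member pays £547; OOP now £1,679.
Bill 4, £9,800: deductible takes £144, £9,656 remains; member's 50% is £4,828. Deductible plus coinsurance: £144 + £4,828 = £4,972. Adding that to £1,679 gives £6,651, past the £5,600 cap; member pays only £5,600 − £1,679 = £3,921.

£3,921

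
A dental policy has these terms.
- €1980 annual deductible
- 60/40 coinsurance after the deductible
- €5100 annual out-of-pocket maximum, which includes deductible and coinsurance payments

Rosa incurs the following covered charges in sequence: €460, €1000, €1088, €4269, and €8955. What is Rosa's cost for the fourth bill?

Claim 1 (€460): fully absorbed by the deductible. Patient owes €460 (running OOP €460).
Claim 2 (€1000): fully absorbed by the deductible. Patient pays €1000; OOP now €1460.
Claim 3 (€1088): deductible takes €520, €568 remains; patient's 40% is €227.20. Cost to patient: €747.20. OOP to date €2207.20.
Claim 4 (€4269): 40% coinsurance on €4269 = €1707.60. Cost to patient: €1707.60. OOP to date €3914.80.

€1707.60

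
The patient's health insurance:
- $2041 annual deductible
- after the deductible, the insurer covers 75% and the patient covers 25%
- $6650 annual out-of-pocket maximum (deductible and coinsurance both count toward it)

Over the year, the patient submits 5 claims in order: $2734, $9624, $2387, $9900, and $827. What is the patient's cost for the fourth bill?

Bill 1, $2734: $2041 to deductible, leaving $693; coinsurance $693 × 25% = $173.25. Cost to patient: $2214.25. OOP to date $2214.25.
Bill 2, $9624: deductible already satisfied, so patient's share is 25% × $9624 = $2406. Patient owes $2406 (running OOP $4620.25).
Bill 3, $2387: 25% coinsurance on $2387 = $596.75. Cost to patient: $596.75. OOP to date $5217.
Bill 4, $9900: 25% coinsurance on $9900 = $2475. Adding that to $5217 gives $7692, past the $6650 cap; patient pays only $6650 − $5217 = $1433.

$1433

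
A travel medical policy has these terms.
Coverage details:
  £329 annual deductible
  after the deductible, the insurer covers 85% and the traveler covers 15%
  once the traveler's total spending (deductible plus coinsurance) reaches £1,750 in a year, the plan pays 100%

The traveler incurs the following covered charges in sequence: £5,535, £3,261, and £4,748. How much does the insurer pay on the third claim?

£4,597.05

Claim 1 (£5,535): deductible takes £329, £5,206 remains; 15% of £5,206 = £780.90. Traveler owes £1,109.90 (running OOP £1,109.90). Plan pays £5,535 − £1,109.90 = £4,425.10.
Claim 2 (£3,261): deductible met; 15% of £3,261 = £489.15. Traveler owes £489.15 (running OOP £1,599.05). Plan pays £3,261 − £489.15 = £2,771.85.
Claim 3 (£4,748): 15% coinsurance on £4,748 = £712.20. Adding that to £1,599.05 gives £2,311.25, past the £1,750 cap; traveler pays only £1,750 − £1,599.05 = £150.95. Insurer: £4,748 − £150.95 = £4,597.05.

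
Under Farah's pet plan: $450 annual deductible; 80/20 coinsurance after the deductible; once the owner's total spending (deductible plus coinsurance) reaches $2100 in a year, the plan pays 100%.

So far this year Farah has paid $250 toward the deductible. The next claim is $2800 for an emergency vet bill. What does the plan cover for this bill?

$2080

Deductible still to meet: $450 − $250 = $200.
After the $200 deductible portion, $2800 − $200 = $2600 is subject to coinsurance.
Owner's 20% share of $2600 is $520.
Owner responsibility before any cap: $200 + $520 = $720.
Year-to-date out-of-pocket becomes $250 + $720 = $970, still under the $2100 maximum, so no cap applies.
The insurer covers the remainder: $2800 − $720 = $2080.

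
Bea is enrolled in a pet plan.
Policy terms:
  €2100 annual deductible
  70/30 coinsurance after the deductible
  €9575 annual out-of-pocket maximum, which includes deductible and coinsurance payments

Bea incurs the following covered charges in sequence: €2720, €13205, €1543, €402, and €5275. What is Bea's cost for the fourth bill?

€120.60

Bill 1, €2720: deductible takes €2100, €620 remains; owner's 30% is €186. Owner owes €2286 (running OOP €2286).
Bill 2, €13205: deductible already satisfied, so owner's share is 30% × €13205 = €3961.50. Owner pays €3961.50; OOP now €6247.50.
Bill 3, €1543: deductible met; 30% of €1543 = €462.90. Owner owes €462.90 (running OOP €6710.40).
Bill 4, €402: deductible met; 30% of €402 = €120.60. Owner owes €120.60 (running OOP €6831).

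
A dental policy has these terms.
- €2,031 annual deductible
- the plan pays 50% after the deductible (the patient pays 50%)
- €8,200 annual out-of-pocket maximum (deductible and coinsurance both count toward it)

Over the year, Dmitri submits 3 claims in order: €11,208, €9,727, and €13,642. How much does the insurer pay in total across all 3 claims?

#1 (€11,208): €2,031 finishes the deductible; €9,177 goes to coinsurance; patient's 50% is €4,588.50. Patient pays €6,619.50; OOP now €6,619.50. Plan pays €11,208 − €6,619.50 = €4,588.50.
#2 (€9,727): deductible met; 50% of €9,727 = €4,863.50. Adding that to €6,619.50 gives €11,483, past the €8,200 cap; patient pays only €8,200 − €6,619.50 = €1,580.50. Plan pays €9,727 − €1,580.50 = €8,146.50.
#3 (€13,642): 50% coinsurance on €13,642 = €6,821. OOP would hit €15,021 > €8,200, so the cap limits the patient to €8,200 − €8,200 = €0. Insurer: €13,642 − €0 = €13,642.
Insurer total = bills − patient's total = €34,577 − €8,200 = €26,377.

€26,377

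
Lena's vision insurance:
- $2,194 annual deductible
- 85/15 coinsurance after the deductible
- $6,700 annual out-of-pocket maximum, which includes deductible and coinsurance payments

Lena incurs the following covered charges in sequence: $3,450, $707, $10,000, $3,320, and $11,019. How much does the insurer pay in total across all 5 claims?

$22,356.70

Claim 1 ($3,450): $2,194 to deductible, leaving $1,256; 15% of $1,256 = $188.40. Member pays $2,382.40; OOP now $2,382.40. Insurer: $3,450 − $2,382.40 = $1,067.60.
Claim 2 ($707): 15% coinsurance on $707 = $106.05. Member pays $106.05; OOP now $2,488.45. Plan pays $707 − $106.05 = $600.95.
Claim 3 ($10,000): deductible already satisfied, so member's share is 15% × $10,000 = $1,500. Cost to member: $1,500. OOP to date $3,988.45. Insurer: $10,000 − $1,500 = $8,500.
Claim 4 ($3,320): deductible met; 15% of $3,320 = $498. Member pays $498; OOP now $4,486.45. Insurer: $3,320 − $498 = $2,822.
Claim 5 ($11,019): deductible met; 15% of $11,019 = $1,652.85. Member pays $1,652.85; OOP now $6,139.30. Insurer: $11,019 − $1,652.85 = $9,366.15.
Insurer total: $1,067.60 + $600.95 + $8,500 + $2,822 + $9,366.15 = $22,356.70.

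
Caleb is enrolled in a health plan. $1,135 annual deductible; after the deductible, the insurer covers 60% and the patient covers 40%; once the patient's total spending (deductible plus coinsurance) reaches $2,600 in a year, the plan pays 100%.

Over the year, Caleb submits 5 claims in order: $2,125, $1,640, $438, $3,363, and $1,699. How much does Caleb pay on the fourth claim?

Claim 1 — $2,125: $1,135 to deductible, leaving $990; patient's 40% is $396. Patient owes $1,531 (running OOP $1,531).
Claim 2 — $1,640: 40% coinsurance on $1,640 = $656. Patient owes $656 (running OOP $2,187).
Claim 3 — $438: deductible already satisfied, so patient's share is 40% × $438 = $175.20. Patient owes $175.20 (running OOP $2,362.20).
Claim 4 — $3,363: deductible already satisfied, so patient's share is 40% × $3,363 = $1,345.20. OOP would hit $3,707.40 > $2,600, so the cap limits the patient to $2,600 − $2,362.20 = $237.80.

$237.80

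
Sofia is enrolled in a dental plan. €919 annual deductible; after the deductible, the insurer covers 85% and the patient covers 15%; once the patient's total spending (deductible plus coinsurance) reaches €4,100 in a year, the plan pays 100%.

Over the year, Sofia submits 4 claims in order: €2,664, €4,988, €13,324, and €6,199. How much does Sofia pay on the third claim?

Bill 1, €2,664: deductible takes €919, €1,745 remains; 15% of €1,745 = €261.75. Cost to patient: €1,180.75. OOP to date €1,180.75.
Bill 2, €4,988: deductible met; 15% of €4,988 = €748.20. Cost to patient: €748.20. OOP to date €1,928.95.
Bill 3, €13,324: deductible already satisfied, so patient's share is 15% × €13,324 = €1,998.60. Patient pays €1,998.60; OOP now €3,927.55.

€1,998.60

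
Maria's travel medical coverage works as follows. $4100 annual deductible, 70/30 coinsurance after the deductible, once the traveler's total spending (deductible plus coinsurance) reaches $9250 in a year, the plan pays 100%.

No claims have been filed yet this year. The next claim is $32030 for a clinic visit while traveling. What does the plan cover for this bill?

The full $4100 deductible is still open; $4100 of this bill applies to it.
After the $4100 deductible portion, $32030 − $4100 = $27930 is subject to coinsurance.
Coinsurance: $27930 × 30% = $8379.
Traveler responsibility before any cap: $4100 + $8379 = $12479.
Adding $12479 to the $0 already spent would give $12479, which exceeds the $9250 cap; the traveler pays just $9250 − $0 = $9250.
Insurer pays the balance: $32030 − $9250 = $22780.

$22780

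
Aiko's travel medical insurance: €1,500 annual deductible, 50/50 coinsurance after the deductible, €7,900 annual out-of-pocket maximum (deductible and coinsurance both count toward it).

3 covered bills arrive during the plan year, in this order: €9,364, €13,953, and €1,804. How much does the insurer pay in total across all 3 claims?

€17,221

Claim 1 — €9,364: deductible takes €1,500, €7,864 remains; 50% of €7,864 = €3,932. Traveler owes €5,432 (running OOP €5,432). Plan pays €9,364 − €5,432 = €3,932.
Claim 2 — €13,953: deductible met; 50% of €13,953 = €6,976.50. OOP would hit €12,408.50 > €7,900, so the cap limits the traveler to €7,900 − €5,432 = €2,468. Plan pays €13,953 − €2,468 = €11,485.
Claim 3 — €1,804: 50% coinsurance on €1,804 = €902. That would push OOP to €8,802, over the €7,900 cap, so traveler pays €7,900 − €7,900 = €0. Insurer: €1,804 − €0 = €1,804.
Insurer total: €3,932 + €11,485 + €1,804 = €17,221.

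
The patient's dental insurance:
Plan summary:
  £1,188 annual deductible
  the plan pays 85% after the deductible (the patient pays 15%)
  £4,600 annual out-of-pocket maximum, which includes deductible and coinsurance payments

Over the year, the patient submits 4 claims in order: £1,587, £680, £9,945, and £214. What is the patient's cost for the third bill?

£1,491.75

Bill 1, £1,587: £1,188 finishes the deductible; £399 goes to coinsurance; 15% of £399 = £59.85. Patient pays £1,247.85; OOP now £1,247.85.
Bill 2, £680: deductible already satisfied, so patient's share is 15% × £680 = £102. Patient owes £102 (running OOP £1,349.85).
Bill 3, £9,945: 15% coinsurance on £9,945 = £1,491.75. Patient owes £1,491.75 (running OOP £2,841.60).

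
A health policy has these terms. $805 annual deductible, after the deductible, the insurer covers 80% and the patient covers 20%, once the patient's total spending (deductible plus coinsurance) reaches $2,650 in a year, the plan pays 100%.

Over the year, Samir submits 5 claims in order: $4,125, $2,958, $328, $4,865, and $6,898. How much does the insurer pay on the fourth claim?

$4,341.20

Bill 1, $4,125: $805 finishes the deductible; $3,320 goes to coinsurance; coinsurance $3,320 × 20% = $664. Patient pays $1,469; OOP now $1,469. Plan pays $4,125 − $1,469 = $2,656.
Bill 2, $2,958: deductible already satisfied, so patient's share is 20% × $2,958 = $591.60. Cost to patient: $591.60. OOP to date $2,060.60. Insurer: $2,958 − $591.60 = $2,366.40.
Bill 3, $328: deductible met; 20% of $328 = $65.60. Patient owes $65.60 (running OOP $2,126.20). Insurer: $328 − $65.60 = $262.40.
Bill 4, $4,865: deductible met; 20% of $4,865 = $973. OOP would hit $3,099.20 > $2,650, so the cap limits the patient to $2,650 − $2,126.20 = $523.80. Plan pays $4,865 − $523.80 = $4,341.20.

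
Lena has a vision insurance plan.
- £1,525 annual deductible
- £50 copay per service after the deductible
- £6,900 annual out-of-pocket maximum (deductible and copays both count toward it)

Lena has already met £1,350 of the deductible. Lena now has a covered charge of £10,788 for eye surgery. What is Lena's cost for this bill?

£225

£1,350 of the £1,525 deductible is already met, leaving £175.
The remaining £10,613 (= £10,788 − £175) moves to the copay.
Copay on this service: £50.
Member responsibility before any cap: £175 + £50 = £225.
Year-to-date out-of-pocket becomes £1,350 + £225 = £1,575, still under the £6,900 maximum, so no cap applies.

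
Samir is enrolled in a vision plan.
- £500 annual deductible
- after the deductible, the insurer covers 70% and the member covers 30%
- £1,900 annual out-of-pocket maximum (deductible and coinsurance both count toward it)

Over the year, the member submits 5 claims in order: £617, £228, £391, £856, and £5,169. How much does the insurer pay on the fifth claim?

#1 (£617): £500 finishes the deductible; £117 goes to coinsurance; coinsurance £117 × 30% = £35.10. Member pays £535.10; OOP now £535.10. Plan pays £617 − £535.10 = £81.90.
#2 (£228): deductible already satisfied, so member's share is 30% × £228 = £68.40. Member pays £68.40; OOP now £603.50. Insurer: £228 − £68.40 = £159.60.
#3 (£391): deductible met; 30% of £391 = £117.30. Member owes £117.30 (running OOP £720.80). Plan pays £391 − £117.30 = £273.70.
#4 (£856): deductible already satisfied, so member's share is 30% × £856 = £256.80. Member pays £256.80; OOP now £977.60. Insurer: £856 − £256.80 = £599.20.
#5 (£5,169): deductible already satisfied, so member's share is 30% × £5,169 = £1,550.70. Adding that to £977.60 gives £2,528.30, past the £1,900 cap; member pays only £1,900 − £977.60 = £922.40. Insurer: £5,169 − £922.40 = £4,246.60.

£4,246.60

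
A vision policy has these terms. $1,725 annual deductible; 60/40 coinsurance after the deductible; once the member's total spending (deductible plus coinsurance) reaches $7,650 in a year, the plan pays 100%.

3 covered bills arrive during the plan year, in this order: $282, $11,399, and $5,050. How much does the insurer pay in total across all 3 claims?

#1 ($282): all of it applies to the deductible. Cost to member: $282. OOP to date $282. Plan pays $282 − $282 = $0.
#2 ($11,399): $1,443 to deductible, leaving $9,956; member's 40% is $3,982.40. Member owes $5,425.40 (running OOP $5,707.40). Insurer: $11,399 − $5,425.40 = $5,973.60.
#3 ($5,050): 40% coinsurance on $5,050 = $2,020. That would push OOP to $7,727.40, over the $7,650 cap, so member pays $7,650 − $5,707.40 = $1,942.60. Insurer: $5,050 − $1,942.60 = $3,107.40.
Insurer total: $0 + $5,973.60 + $3,107.40 = $9,081.

$9,081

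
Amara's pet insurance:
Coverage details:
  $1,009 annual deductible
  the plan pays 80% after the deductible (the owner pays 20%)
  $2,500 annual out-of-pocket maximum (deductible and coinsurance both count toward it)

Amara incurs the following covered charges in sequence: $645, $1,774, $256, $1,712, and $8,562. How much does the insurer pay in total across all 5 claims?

$10,449

Claim 1 ($645): fully absorbed by the deductible. Cost to owner: $645. OOP to date $645. Insurer: $645 − $645 = $0.
Claim 2 ($1,774): $364 finishes the deductible; $1,410 goes to coinsurance; coinsurance $1,410 × 20% = $282. Cost to owner: $646. OOP to date $1,291. Insurer: $1,774 − $646 = $1,128.
Claim 3 ($256): 20% coinsurance on $256 = $51.20. Owner owes $51.20 (running OOP $1,342.20). Plan pays $256 − $51.20 = $204.80.
Claim 4 ($1,712): deductible already satisfied, so owner's share is 20% × $1,712 = $342.40. Owner pays $342.40; OOP now $1,684.60. Plan pays $1,712 − $342.40 = $1,369.60.
Claim 5 ($8,562): deductible already satisfied, so owner's share is 20% × $8,562 = $1,712.40. OOP would hit $3,397 > $2,500, so the cap limits the owner to $2,500 − $1,684.60 = $815.40. Plan pays $8,562 − $815.40 = $7,746.60.
Insurer total: $0 + $1,128 + $204.80 + $1,369.60 + $7,746.60 = $10,449.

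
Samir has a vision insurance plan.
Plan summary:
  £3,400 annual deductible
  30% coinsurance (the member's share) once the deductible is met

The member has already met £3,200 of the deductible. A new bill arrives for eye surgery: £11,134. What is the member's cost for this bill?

£3,200 of the £3,400 deductible is already met, leaving £200.
After the £200 deductible portion, £11,134 − £200 = £10,934 is subject to coinsurance.
30% of £10,934 = £3,280.20 falls to the member.
That puts the member's cost at £200 + £3,280.20 = £3,480.20.

£3,480.20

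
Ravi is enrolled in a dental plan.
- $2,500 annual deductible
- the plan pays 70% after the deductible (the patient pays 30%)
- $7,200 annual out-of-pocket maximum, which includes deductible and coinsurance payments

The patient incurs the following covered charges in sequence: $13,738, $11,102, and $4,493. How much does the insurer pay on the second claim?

$9,773.40

Claim 1 ($13,738): $2,500 to deductible, leaving $11,238; coinsurance $11,238 × 30% = $3,371.40. Patient owes $5,871.40 (running OOP $5,871.40). Plan pays $13,738 − $5,871.40 = $7,866.60.
Claim 2 ($11,102): deductible already satisfied, so patient's share is 30% × $11,102 = $3,330.60. Adding that to $5,871.40 gives $9,202, past the $7,200 cap; patient pays only $7,200 − $5,871.40 = $1,328.60. Insurer: $11,102 − $1,328.60 = $9,773.40.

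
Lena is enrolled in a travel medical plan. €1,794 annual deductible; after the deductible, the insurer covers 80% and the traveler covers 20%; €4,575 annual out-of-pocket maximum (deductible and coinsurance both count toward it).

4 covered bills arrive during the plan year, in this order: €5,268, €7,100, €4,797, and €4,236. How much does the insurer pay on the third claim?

Claim 1 — €5,268: €1,794 finishes the deductible; €3,474 goes to coinsurance; coinsurance €3,474 × 20% = €694.80. Traveler owes €2,488.80 (running OOP €2,488.80). Plan pays €5,268 − €2,488.80 = €2,779.20.
Claim 2 — €7,100: 20% coinsurance on €7,100 = €1,420. Cost to traveler: €1,420. OOP to date €3,908.80. Insurer: €7,100 − €1,420 = €5,680.
Claim 3 — €4,797: 20% coinsurance on €4,797 = €959.40. OOP would hit €4,868.20 > €4,575, so the cap limits the traveler to €4,575 − €3,908.80 = €666.20. Plan pays €4,797 − €666.20 = €4,130.80.

€4,130.80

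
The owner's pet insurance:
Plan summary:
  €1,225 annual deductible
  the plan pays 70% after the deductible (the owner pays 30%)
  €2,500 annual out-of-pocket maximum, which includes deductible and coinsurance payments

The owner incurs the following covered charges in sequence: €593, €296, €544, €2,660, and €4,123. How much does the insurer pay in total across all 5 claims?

Claim 1 (€593): all of it applies to the deductible. Cost to owner: €593. OOP to date €593. Insurer: €593 − €593 = €0.
Claim 2 (€296): entire amount goes to the deductible. Cost to owner: €296. OOP to date €889. Plan pays €296 − €296 = €0.
Claim 3 (€544): deductible takes €336, €208 remains; 30% of €208 = €62.40. Cost to owner: €398.40. OOP to date €1,287.40. Plan pays €544 − €398.40 = €145.60.
Claim 4 (€2,660): 30% coinsurance on €2,660 = €798. Owner pays €798; OOP now €2,085.40. Plan pays €2,660 − €798 = €1,862.
Claim 5 (€4,123): 30% coinsurance on €4,123 = €1,236.90. OOP would hit €3,322.30 > €2,500, so the cap limits the owner to €2,500 − €2,085.40 = €414.60. Insurer: €4,123 − €414.60 = €3,708.40.
Insurer total: €0 + €0 + €145.60 + €1,862 + €3,708.40 = €5,716.

€5,716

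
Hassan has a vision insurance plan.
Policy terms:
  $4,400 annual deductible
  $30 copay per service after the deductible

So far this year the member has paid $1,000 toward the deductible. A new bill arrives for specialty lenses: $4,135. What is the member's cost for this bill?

Remaining deductible: $4,400 − $1,000 = $3,400.
The remaining $735 (= $4,135 − $3,400) moves to the copay.
Copay on this service: $30.
Member responsibility: $3,400 + $30 = $3,430.

$3,430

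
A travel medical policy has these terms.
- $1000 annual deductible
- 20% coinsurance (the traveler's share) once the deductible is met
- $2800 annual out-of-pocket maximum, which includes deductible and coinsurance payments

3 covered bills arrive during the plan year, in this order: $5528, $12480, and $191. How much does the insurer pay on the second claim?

$11585.60

Claim 1 ($5528): deductible takes $1000, $4528 remains; 20% of $4528 = $905.60. Traveler pays $1905.60; OOP now $1905.60. Insurer: $5528 − $1905.60 = $3622.40.
Claim 2 ($12480): 20% coinsurance on $12480 = $2496. OOP would hit $4401.60 > $2800, so the cap limits the traveler to $2800 − $1905.60 = $894.40. Plan pays $12480 − $894.40 = $11585.60.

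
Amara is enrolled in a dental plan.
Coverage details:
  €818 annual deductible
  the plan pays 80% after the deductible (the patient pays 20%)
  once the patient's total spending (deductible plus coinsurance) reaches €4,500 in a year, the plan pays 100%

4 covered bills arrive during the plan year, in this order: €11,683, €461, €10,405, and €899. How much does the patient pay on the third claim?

Bill 1, €11,683: €818 to deductible, leaving €10,865; 20% of €10,865 = €2,173. Cost to patient: €2,991. OOP to date €2,991.
Bill 2, €461: deductible met; 20% of €461 = €92.20. Patient owes €92.20 (running OOP €3,083.20).
Bill 3, €10,405: 20% coinsurance on €10,405 = €2,081. OOP would hit €5,164.20 > €4,500, so the cap limits the patient to €4,500 − €3,083.20 = €1,416.80.

€1,416.80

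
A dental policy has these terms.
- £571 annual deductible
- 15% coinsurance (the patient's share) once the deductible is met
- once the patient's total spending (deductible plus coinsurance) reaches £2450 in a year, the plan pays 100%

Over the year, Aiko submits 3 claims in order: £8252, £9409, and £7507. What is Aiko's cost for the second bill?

Claim 1 — £8252: £571 to deductible, leaving £7681; coinsurance £7681 × 15% = £1152.15. Cost to patient: £1723.15. OOP to date £1723.15.
Claim 2 — £9409: deductible met; 15% of £9409 = £1411.35. OOP would hit £3134.50 > £2450, so the cap limits the patient to £2450 − £1723.15 = £726.85.

£726.85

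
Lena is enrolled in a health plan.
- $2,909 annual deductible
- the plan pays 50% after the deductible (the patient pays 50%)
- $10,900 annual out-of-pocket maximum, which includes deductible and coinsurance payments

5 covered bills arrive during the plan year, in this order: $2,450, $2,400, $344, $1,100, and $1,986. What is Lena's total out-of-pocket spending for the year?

$5,594.50

Claim 1 — $2,450: fully absorbed by the deductible. Patient pays $2,450; OOP now $2,450.
Claim 2 — $2,400: $459 finishes the deductible; $1,941 goes to coinsurance; coinsurance $1,941 × 50% = $970.50. Patient owes $1,429.50 (running OOP $3,879.50).
Claim 3 — $344: deductible already satisfied, so patient's share is 50% × $344 = $172. Patient owes $172 (running OOP $4,051.50).
Claim 4 — $1,100: deductible already satisfied, so patient's share is 50% × $1,100 = $550. Cost to patient: $550. OOP to date $4,601.50.
Claim 5 — $1,986: 50% coinsurance on $1,986 = $993. Patient owes $993 (running OOP $5,594.50).
Total paid by the patient: $2,450 + $1,429.50 + $172 + $550 + $993 = $5,594.50.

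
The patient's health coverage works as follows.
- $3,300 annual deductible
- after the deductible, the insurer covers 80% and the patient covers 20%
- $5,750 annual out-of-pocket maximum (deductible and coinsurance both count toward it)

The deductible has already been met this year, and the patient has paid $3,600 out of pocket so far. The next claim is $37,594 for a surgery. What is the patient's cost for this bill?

With the deductible met, the entire $37,594 is subject to coinsurance.
20% of $37,594 = $7,518.80 falls to the patient.
Adding $7,518.80 to the $3,600 already spent would give $11,118.80, which exceeds the $5,750 cap; the patient pays just $5,750 − $3,600 = $2,150.

$2,150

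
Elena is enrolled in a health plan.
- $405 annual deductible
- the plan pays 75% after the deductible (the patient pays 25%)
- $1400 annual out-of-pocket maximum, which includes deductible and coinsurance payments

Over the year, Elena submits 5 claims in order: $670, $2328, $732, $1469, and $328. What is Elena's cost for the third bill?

Claim 1 ($670): deductible takes $405, $265 remains; 25% of $265 = $66.25. Patient pays $471.25; OOP now $471.25.
Claim 2 ($2328): deductible already satisfied, so patient's share is 25% × $2328 = $582. Patient pays $582; OOP now $1053.25.
Claim 3 ($732): deductible already satisfied, so patient's share is 25% × $732 = $183. Patient pays $183; OOP now $1236.25.

$183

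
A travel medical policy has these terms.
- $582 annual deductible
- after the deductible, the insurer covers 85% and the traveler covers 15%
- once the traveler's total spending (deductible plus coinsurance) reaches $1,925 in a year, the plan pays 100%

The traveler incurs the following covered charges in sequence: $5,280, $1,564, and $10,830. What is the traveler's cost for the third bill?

Claim 1 ($5,280): $582 to deductible, leaving $4,698; 15% of $4,698 = $704.70. Traveler owes $1,286.70 (running OOP $1,286.70).
Claim 2 ($1,564): deductible already satisfied, so traveler's share is 15% × $1,564 = $234.60. Traveler pays $234.60; OOP now $1,521.30.
Claim 3 ($10,830): deductible already satisfied, so traveler's share is 15% × $10,830 = $1,624.50. Adding that to $1,521.30 gives $3,145.80, past the $1,925 cap; traveler pays only $1,925 − $1,521.30 = $403.70.

$403.70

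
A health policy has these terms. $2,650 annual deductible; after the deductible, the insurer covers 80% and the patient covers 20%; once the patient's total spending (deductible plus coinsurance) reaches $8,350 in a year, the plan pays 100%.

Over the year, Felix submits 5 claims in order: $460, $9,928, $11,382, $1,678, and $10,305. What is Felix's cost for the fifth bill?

$1,540.40

#1 ($460): all of it applies to the deductible. Patient pays $460; OOP now $460.
#2 ($9,928): $2,190 finishes the deductible; $7,738 goes to coinsurance; patient's 20% is $1,547.60. Patient owes $3,737.60 (running OOP $4,197.60).
#3 ($11,382): deductible met; 20% of $11,382 = $2,276.40. Patient owes $2,276.40 (running OOP $6,474).
#4 ($1,678): deductible met; 20% of $1,678 = $335.60. Cost to patient: $335.60. OOP to date $6,809.60.
#5 ($10,305): deductible met; 20% of $10,305 = $2,061. Adding that to $6,809.60 gives $8,870.60, past the $8,350 cap; patient pays only $8,350 − $6,809.60 = $1,540.40.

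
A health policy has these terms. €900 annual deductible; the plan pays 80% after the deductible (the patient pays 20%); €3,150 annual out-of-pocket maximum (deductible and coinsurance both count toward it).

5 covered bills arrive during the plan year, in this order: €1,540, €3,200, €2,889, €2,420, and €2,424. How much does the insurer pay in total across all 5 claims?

Claim 1 (€1,540): €900 finishes the deductible; €640 goes to coinsurance; coinsurance €640 × 20% = €128. Patient owes €1,028 (running OOP €1,028). Plan pays €1,540 − €1,028 = €512.
Claim 2 (€3,200): deductible already satisfied, so patient's share is 20% × €3,200 = €640. Patient pays €640; OOP now €1,668. Insurer: €3,200 − €640 = €2,560.
Claim 3 (€2,889): deductible already satisfied, so patient's share is 20% × €2,889 = €577.80. Patient pays €577.80; OOP now €2,245.80. Insurer: €2,889 − €577.80 = €2,311.20.
Claim 4 (€2,420): 20% coinsurance on €2,420 = €484. Patient owes €484 (running OOP €2,729.80). Insurer: €2,420 − €484 = €1,936.
Claim 5 (€2,424): deductible already satisfied, so patient's share is 20% × €2,424 = €484.80. OOP would hit €3,214.60 > €3,150, so the cap limits the patient to €3,150 − €2,729.80 = €420.20. Insurer: €2,424 − €420.20 = €2,003.80.
Insurer total: €512 + €2,560 + €2,311.20 + €1,936 + €2,003.80 = €9,323.

€9,323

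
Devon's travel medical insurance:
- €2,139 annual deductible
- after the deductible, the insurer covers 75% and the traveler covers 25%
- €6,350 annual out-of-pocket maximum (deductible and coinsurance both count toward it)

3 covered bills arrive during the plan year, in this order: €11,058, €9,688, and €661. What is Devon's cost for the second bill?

€1,981.25

Claim 1 — €11,058: deductible takes €2,139, €8,919 remains; 25% of €8,919 = €2,229.75. Traveler owes €4,368.75 (running OOP €4,368.75).
Claim 2 — €9,688: deductible already satisfied, so traveler's share is 25% × €9,688 = €2,422. OOP would hit €6,790.75 > €6,350, so the cap limits the traveler to €6,350 − €4,368.75 = €1,981.25.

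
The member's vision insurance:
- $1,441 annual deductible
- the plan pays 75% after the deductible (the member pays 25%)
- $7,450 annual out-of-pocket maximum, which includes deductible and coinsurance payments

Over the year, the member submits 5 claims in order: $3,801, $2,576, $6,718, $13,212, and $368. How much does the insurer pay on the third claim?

$5,038.50

Claim 1 — $3,801: deductible takes $1,441, $2,360 remains; member's 25% is $590. Member pays $2,031; OOP now $2,031. Plan pays $3,801 − $2,031 = $1,770.
Claim 2 — $2,576: deductible already satisfied, so member's share is 25% × $2,576 = $644. Member pays $644; OOP now $2,675. Plan pays $2,576 − $644 = $1,932.
Claim 3 — $6,718: deductible already satisfied, so member's share is 25% × $6,718 = $1,679.50. Member owes $1,679.50 (running OOP $4,354.50). Insurer: $6,718 − $1,679.50 = $5,038.50.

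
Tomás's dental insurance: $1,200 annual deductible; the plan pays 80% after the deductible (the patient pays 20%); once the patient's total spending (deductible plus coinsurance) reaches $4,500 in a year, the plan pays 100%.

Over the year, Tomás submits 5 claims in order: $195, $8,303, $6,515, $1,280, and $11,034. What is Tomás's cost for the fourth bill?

Bill 1, $195: fully absorbed by the deductible. Patient owes $195 (running OOP $195).
Bill 2, $8,303: $1,005 finishes the deductible; $7,298 goes to coinsurance; coinsurance $7,298 × 20% = $1,459.60. Patient owes $2,464.60 (running OOP $2,659.60).
Bill 3, $6,515: deductible met; 20% of $6,515 = $1,303. Patient owes $1,303 (running OOP $3,962.60).
Bill 4, $1,280: deductible met; 20% of $1,280 = $256. Patient pays $256; OOP now $4,218.60.

$256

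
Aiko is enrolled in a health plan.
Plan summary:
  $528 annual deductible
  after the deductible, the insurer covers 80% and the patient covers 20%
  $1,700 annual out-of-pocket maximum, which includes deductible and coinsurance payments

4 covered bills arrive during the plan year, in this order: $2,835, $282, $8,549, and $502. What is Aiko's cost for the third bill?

$654.20

#1 ($2,835): deductible takes $528, $2,307 remains; coinsurance $2,307 × 20% = $461.40. Patient owes $989.40 (running OOP $989.40).
#2 ($282): deductible already satisfied, so patient's share is 20% × $282 = $56.40. Cost to patient: $56.40. OOP to date $1,045.80.
#3 ($8,549): 20% coinsurance on $8,549 = $1,709.80. OOP would hit $2,755.60 > $1,700, so the cap limits the patient to $1,700 − $1,045.80 = $654.20.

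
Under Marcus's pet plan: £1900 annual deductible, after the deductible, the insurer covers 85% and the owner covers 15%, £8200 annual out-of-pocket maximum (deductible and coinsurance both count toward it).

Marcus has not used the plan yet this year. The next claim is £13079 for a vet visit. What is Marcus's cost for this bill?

£3576.85

The full £1900 deductible is still open; £1900 of this bill applies to it.
That leaves £13079 − £1900 = £11179 for coinsurance.
Coinsurance: £11179 × 15% = £1676.85.
Owner responsibility before any cap: £1900 + £1676.85 = £3576.85.
Total out-of-pocket so far would be £0 + £3576.85 = £3576.85, below the £8200 cap — no reduction.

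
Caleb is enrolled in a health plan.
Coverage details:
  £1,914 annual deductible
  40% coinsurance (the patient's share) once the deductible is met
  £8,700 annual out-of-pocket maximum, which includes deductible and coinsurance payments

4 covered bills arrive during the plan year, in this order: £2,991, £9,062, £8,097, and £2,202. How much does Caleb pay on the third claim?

£2,730.40

Claim 1 — £2,991: £1,914 finishes the deductible; £1,077 goes to coinsurance; coinsurance £1,077 × 40% = £430.80. Patient pays £2,344.80; OOP now £2,344.80.
Claim 2 — £9,062: deductible met; 40% of £9,062 = £3,624.80. Patient pays £3,624.80; OOP now £5,969.60.
Claim 3 — £8,097: deductible met; 40% of £8,097 = £3,238.80. Adding that to £5,969.60 gives £9,208.40, past the £8,700 cap; patient pays only £8,700 − £5,969.60 = £2,730.40.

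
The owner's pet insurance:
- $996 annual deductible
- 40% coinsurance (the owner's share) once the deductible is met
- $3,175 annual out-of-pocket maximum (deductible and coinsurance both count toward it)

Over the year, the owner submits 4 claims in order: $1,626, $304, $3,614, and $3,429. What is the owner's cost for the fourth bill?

Bill 1, $1,626: $996 to deductible, leaving $630; 40% of $630 = $252. Cost to owner: $1,248. OOP to date $1,248.
Bill 2, $304: 40% coinsurance on $304 = $121.60. Cost to owner: $121.60. OOP to date $1,369.60.
Bill 3, $3,614: deductible met; 40% of $3,614 = $1,445.60. Owner owes $1,445.60 (running OOP $2,815.20).
Bill 4, $3,429: 40% coinsurance on $3,429 = $1,371.60. OOP would hit $4,186.80 > $3,175, so the cap limits the owner to $3,175 − $2,815.20 = $359.80.

$359.80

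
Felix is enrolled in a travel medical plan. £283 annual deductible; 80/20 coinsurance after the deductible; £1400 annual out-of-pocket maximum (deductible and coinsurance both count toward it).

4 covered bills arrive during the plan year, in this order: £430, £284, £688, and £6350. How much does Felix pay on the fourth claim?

£893.20

Bill 1, £430: £283 finishes the deductible; £147 goes to coinsurance; traveler's 20% is £29.40. Traveler owes £312.40 (running OOP £312.40).
Bill 2, £284: 20% coinsurance on £284 = £56.80. Traveler owes £56.80 (running OOP £369.20).
Bill 3, £688: deductible met; 20% of £688 = £137.60. Cost to traveler: £137.60. OOP to date £506.80.
Bill 4, £6350: deductible already satisfied, so traveler's share is 20% × £6350 = £1270. OOP would hit £1776.80 > £1400, so the cap limits the traveler to £1400 − £506.80 = £893.20.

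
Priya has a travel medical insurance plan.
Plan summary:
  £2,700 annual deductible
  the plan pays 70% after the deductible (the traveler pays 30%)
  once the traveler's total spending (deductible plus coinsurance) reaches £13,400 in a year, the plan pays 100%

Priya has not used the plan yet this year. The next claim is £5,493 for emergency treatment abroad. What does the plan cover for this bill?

£1,955.10

The full £2,700 deductible is still open; £2,700 of this bill applies to it.
After the £2,700 deductible portion, £5,493 − £2,700 = £2,793 is subject to coinsurance.
Traveler's 30% share of £2,793 is £837.90.
So the traveler owes £2,700 + £837.90 = £3,537.90 before any cap.
Cumulative spending £0 + £3,537.90 = £3,537.90 stays under the £13,400 maximum.
The insurer covers the remainder: £5,493 − £3,537.90 = £1,955.10.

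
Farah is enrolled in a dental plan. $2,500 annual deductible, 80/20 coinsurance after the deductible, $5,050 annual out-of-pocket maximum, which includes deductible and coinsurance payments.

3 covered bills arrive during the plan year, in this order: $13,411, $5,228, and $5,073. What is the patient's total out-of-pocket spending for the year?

Claim 1 — $13,411: $2,500 to deductible, leaving $10,911; patient's 20% is $2,182.20. Cost to patient: $4,682.20. OOP to date $4,682.20.
Claim 2 — $5,228: deductible already satisfied, so patient's share is 20% × $5,228 = $1,045.60. Adding that to $4,682.20 gives $5,727.80, past the $5,050 cap; patient pays only $5,050 − $4,682.20 = $367.80.
Claim 3 — $5,073: deductible met; 20% of $5,073 = $1,014.60. Adding that to $5,050 gives $6,064.60, past the $5,050 cap; patient pays only $5,050 − $5,050 = $0.
Total paid by the patient: $4,682.20 + $367.80 + $0 = $5,050.

$5,050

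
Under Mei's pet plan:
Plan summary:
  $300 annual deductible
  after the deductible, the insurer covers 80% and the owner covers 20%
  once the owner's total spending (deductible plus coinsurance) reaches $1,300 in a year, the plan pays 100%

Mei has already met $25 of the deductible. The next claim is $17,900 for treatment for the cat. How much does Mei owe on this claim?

Deductible still to meet: $300 − $25 = $275.
That leaves $17,900 − $275 = $17,625 for coinsurance.
Owner's 20% share of $17,625 is $3,525.
That puts the owner's cost at $275 + $3,525 = $3,800 before any cap.
Year-to-date out-of-pocket would reach $25 + $3,800 = $3,825, above the $1,300 maximum, so the owner pays only $1,300 − $25 = $1,275.

$1,275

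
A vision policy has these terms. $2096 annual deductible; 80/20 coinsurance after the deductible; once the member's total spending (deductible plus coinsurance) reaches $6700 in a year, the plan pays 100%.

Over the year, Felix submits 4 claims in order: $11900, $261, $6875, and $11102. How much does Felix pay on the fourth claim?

Claim 1 — $11900: $2096 to deductible, leaving $9804; member's 20% is $1960.80. Member owes $4056.80 (running OOP $4056.80).
Claim 2 — $261: deductible met; 20% of $261 = $52.20. Member owes $52.20 (running OOP $4109).
Claim 3 — $6875: deductible met; 20% of $6875 = $1375. Member pays $1375; OOP now $5484.
Claim 4 — $11102: 20% coinsurance on $11102 = $2220.40. That would push OOP to $7704.40, over the $6700 cap, so member pays $6700 − $5484 = $1216.

$1216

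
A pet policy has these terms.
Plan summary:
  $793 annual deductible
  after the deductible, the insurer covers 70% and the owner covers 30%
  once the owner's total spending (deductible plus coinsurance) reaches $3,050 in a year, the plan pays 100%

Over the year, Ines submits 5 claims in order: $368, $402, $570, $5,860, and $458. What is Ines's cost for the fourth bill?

$1,758

Bill 1, $368: entire amount goes to the deductible. Owner owes $368 (running OOP $368).
Bill 2, $402: fully absorbed by the deductible. Owner pays $402; OOP now $770.
Bill 3, $570: deductible takes $23, $547 remains; 30% of $547 = $164.10. Cost to owner: $187.10. OOP to date $957.10.
Bill 4, $5,860: 30% coinsurance on $5,860 = $1,758. Owner owes $1,758 (running OOP $2,715.10).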